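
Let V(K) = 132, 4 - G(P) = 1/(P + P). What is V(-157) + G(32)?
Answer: 8703/64 ≈ 135.98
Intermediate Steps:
G(P) = 4 - 1/(2*P) (G(P) = 4 - 1/(P + P) = 4 - 1/(2*P))
V(-157) + G(32) = 132 + (4 - ½/32) = 132 + (4 - ½*1/32) = 132 + (4 - 1/64) = 132 + 255/64 = 8703/64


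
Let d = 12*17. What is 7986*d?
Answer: 1629144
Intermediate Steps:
d = 204
7986*d = 7986*204 = 1629144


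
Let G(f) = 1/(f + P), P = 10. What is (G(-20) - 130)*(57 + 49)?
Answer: -68953/5 ≈ -13791.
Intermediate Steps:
G(f) = 1/(10 + f) (G(f) = 1/(f + 10) = 1/(10 + f))
(G(-20) - 130)*(57 + 49) = (1/(10 - 20) - 130)*(57 + 49) = (1/(-10) - 130)*106 = (-⅒ - 130)*106 = -1301/10*106 = -68953/5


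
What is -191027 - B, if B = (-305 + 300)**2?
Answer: -191052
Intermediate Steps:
B = 25 (B = (-5)**2 = 25)
-191027 - B = -191027 - 1*25 = -191027 - 25 = -191052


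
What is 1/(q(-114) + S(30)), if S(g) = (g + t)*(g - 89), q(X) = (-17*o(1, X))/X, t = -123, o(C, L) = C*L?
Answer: 1/5470 ≈ 0.00018282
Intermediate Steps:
q(X) = -17 (q(X) = (-17*X)/X = -17)
S(g) = (-123 + g)*(-89 + g) (S(g) = (g - 123)*(g - 89) = (-123 + g)*(-89 + g))
1/(q(-114) + S(30)) = 1/(-17 + (10947 + 30² - 212*30)) = 1/(-17 + (10947 + 900 - 6360)) = 1/(-17 + 5487) = 1/5470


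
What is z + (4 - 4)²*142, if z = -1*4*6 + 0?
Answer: -24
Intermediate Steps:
z = -24 (z = -4*6 + 0 = -24 + 0 = -24)
z + (4 - 4)²*142 = -24 + (4 - 4)²*142 = -24 + 0²*142 = -24 + 0*142 = -24 + 0 = -24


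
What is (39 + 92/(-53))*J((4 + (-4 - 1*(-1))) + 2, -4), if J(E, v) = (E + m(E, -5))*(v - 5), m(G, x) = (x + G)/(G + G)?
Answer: -47400/53 ≈ -894.34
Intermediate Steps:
m(G, x) = (G + x)/(2*G) (m(G, x) = (G + x)/((2*G)) = (G + x)*(1/(2*G)) = (G + x)/(2*G))
J(E, v) = (-5 + v)*(E + (-5 + E)/(2*E)) (J(E, v) = (E + (E - 5)/(2*E))*(v - 5) = (E + (-5 + E)/(2*E))*(-5 + v) = (-5 + v)*(E + (-5 + E)/(2*E)))
(39 + 92/(-53))*J((4 + (-4 - 1*(-1))) + 2, -4) = (39 + 92/(-53))*((25 - 5*((4 + (-4 - 1*(-1))) + 2) - 4*(-5 + ((4 + (-4 - 1*(-1))) + 2)) + 2*((4 + (-4 - 1*(-1))) + 2)²*(-5 - 4))/(2*((4 + (-4 - 1*(-1))) + 2))) = (39 + 92*(-1/53))*((25 - 5*((4 + (-4 + 1)) + 2) - 4*(-5 + ((4 + (-4 + 1)) + 2)) + 2*((4 + (-4 + 1)) + 2)²*(-9))/(2*((4 + (-4 + 1)) + 2))) = (39 - 92/53)*((25 - 5*((4 - 3) + 2) - 4*(-5 + ((4 - 3) + 2)) + 2*((4 - 3) + 2)²*(-9))/(2*((4 - 3) + 2))) = 1975*((25 - 5*(1 + 2) - 4*(-5 + (1 + 2)) + 2*(1 + 2)²*(-9))/(2*(1 + 2)))/53 = 1975*((½)*(25 - 5*3 - 4*(-5 + 3) + 2*3²*(-9))/3)/53 = 1975*((½)*(⅓)*(25 - 15 - 4*(-2) + 2*9*(-9)))/53 = 1975*((½)*(⅓)*(25 - 15 + 8 - 162))/53 = 1975*((½)*(⅓)*(-144))/53 = (1975/53)*(-24) = -47400/53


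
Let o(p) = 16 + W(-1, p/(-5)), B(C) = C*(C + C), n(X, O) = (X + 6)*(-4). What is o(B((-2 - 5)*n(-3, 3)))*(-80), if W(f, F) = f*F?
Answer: -227072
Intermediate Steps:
n(X, O) = -24 - 4*X (n(X, O) = (6 + X)*(-4) = -24 - 4*X)
B(C) = 2*C² (B(C) = C*(2*C) = 2*C²)
W(f, F) = F*f
o(p) = 16 + p/5 (o(p) = 16 + (p/(-5))*(-1) = 16 + (p*(-⅕))*(-1) = 16 - p/5*(-1) = 16 + p/5)
o(B((-2 - 5)*n(-3, 3)))*(-80) = (16 + (2*((-2 - 5)*(-24 - 4*(-3)))²)/5)*(-80) = (16 + (2*(-7*(-24 + 12))²)/5)*(-80) = (16 + (2*(-7*(-12))²)/5)*(-80) = (16 + (2*84²)/5)*(-80) = (16 + (2*7056)/5)*(-80) = (16 + (⅕)*14112)*(-80) = (16 + 14112/5)*(-80) = (14192/5)*(-80) = -227072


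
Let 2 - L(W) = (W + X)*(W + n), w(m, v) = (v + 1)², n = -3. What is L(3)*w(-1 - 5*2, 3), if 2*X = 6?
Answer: 32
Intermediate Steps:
X = 3 (X = (½)*6 = 3)
w(m, v) = (1 + v)²
L(W) = 2 - (-3 + W)*(3 + W) (L(W) = 2 - (W + 3)*(W - 3) = 2 - (3 + W)*(-3 + W) = 2 - (-3 + W)*(3 + W))
L(3)*w(-1 - 5*2, 3) = (11 - 1*3²)*(1 + 3)² = (11 - 1*9)*4² = (11 - 9)*16 = 2*16 = 32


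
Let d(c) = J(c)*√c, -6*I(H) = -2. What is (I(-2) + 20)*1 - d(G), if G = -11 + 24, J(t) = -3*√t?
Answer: 178/3 ≈ 59.333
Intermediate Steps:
I(H) = ⅓ (I(H) = -⅙*(-2) = ⅓)
G = 13
d(c) = -3*c (d(c) = (-3*√c)*√c = -3*c)
(I(-2) + 20)*1 - d(G) = (⅓ + 20)*1 - (-3)*13 = (61/3)*1 - 1*(-39) = 61/3 + 39 = 178/3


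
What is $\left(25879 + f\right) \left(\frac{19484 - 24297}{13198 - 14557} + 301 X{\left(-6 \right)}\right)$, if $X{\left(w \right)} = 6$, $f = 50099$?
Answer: $\frac{20760287814}{151} \approx 1.3749 \cdot 10^{8}$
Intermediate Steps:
$\left(25879 + f\right) \left(\frac{19484 - 24297}{13198 - 14557} + 301 X{\left(-6 \right)}\right) = \left(25879 + 50099\right) \left(\frac{19484 - 24297}{13198 - 14557} + 301 \cdot 6\right) = 75978 \left(- \frac{4813}{-1359} + 1806\right) = 75978 \left(\left(-4813\right) \left(- \frac{1}{1359}\right) + 1806\right) = 75978 \left(\frac{4813}{1359} + 1806\right) = 75978 \cdot \frac{2459167}{1359} = \frac{20760287814}{151}$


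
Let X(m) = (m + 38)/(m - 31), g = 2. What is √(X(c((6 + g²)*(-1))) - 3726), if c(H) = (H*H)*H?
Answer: 4*I*√247475054/1031 ≈ 61.033*I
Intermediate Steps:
c(H) = H³ (c(H) = H²*H = H³)
X(m) = (38 + m)/(-31 + m)
√(X(c((6 + g²)*(-1))) - 3726) = √((38 + ((6 + 2²)*(-1))³)/(-31 + ((6 + 2²)*(-1))³) - 3726) = √((38 + ((6 + 4)*(-1))³)/(-31 + ((6 + 4)*(-1))³) - 3726) = √((38 + (10*(-1))³)/(-31 + (10*(-1))³) - 3726) = √((38 + (-10)³)/(-31 + (-10)³) - 3726) = √((38 - 1000)/(-31 - 1000) - 3726) = √(-962/(-1031) - 3726) = √(-1/1031*(-962) - 3726) = √(962/1031 - 3726) = √(-3840544/1031) = 4*I*√247475054/1031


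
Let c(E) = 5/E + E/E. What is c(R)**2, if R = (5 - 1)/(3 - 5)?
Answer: 9/4 ≈ 2.2500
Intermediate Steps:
R = -2 (R = 4/(-2) = 4*(-1/2) = -2)
c(E) = 1 + 5/E (c(E) = 5/E + 1 = 1 + 5/E)
c(R)**2 = ((5 - 2)/(-2))**2 = (-1/2*3)**2 = (-3/2)**2 = 9/4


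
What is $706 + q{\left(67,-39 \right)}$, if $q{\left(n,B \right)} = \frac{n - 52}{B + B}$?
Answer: $\frac{18351}{26} \approx 705.81$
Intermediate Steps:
$q{\left(n,B \right)} = \frac{-52 + n}{2 B}$
$706 + q{\left(67,-39 \right)} = 706 + \frac{-52 + 67}{2 \left(-39\right)} = 706 + \frac{1}{2} \left(- \frac{1}{39}\right) 15 = 706 - \frac{5}{26} = \frac{18351}{26}$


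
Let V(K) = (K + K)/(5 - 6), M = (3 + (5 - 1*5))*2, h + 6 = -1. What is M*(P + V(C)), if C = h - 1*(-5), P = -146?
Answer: -852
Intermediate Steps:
h = -7 (h = -6 - 1 = -7)
M = 6 (M = (3 + (5 - 5))*2 = (3 + 0)*2 = 3*2 = 6)
C = -2 (C = -7 - 1*(-5) = -7 + 5 = -2)
V(K) = -2*K (V(K) = (2*K)/(-1) = (2*K)*(-1) = -2*K)
M*(P + V(C)) = 6*(-146 - 2*(-2)) = 6*(-146 + 4) = 6*(-142) = -852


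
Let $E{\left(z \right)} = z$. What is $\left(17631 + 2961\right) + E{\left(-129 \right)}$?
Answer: $20463$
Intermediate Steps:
$\left(17631 + 2961\right) + E{\left(-129 \right)} = \left(17631 + 2961\right) - 129 = 20592 - 129 = 20463$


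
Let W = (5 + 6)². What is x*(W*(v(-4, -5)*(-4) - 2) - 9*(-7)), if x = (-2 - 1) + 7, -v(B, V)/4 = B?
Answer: -31692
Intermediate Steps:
v(B, V) = -4*B
x = 4 (x = -3 + 7 = 4)
W = 121 (W = 11² = 121)
x*(W*(v(-4, -5)*(-4) - 2) - 9*(-7)) = 4*(121*(-4*(-4)*(-4) - 2) - 9*(-7)) = 4*(121*(16*(-4) - 2) + 63) = 4*(121*(-64 - 2) + 63) = 4*(121*(-66) + 63) = 4*(-7986 + 63) = 4*(-7923) = -31692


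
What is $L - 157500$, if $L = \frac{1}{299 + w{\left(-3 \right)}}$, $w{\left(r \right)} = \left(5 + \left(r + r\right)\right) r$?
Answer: $- \frac{47564999}{302} \approx -1.575 \cdot 10^{5}$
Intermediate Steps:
$w{\left(r \right)} = r \left(5 + 2 r\right)$ ($w{\left(r \right)} = \left(5 + 2 r\right) r = r \left(5 + 2 r\right)$)
$L = \frac{1}{302}$ ($L = \frac{1}{299 - 3 \left(5 + 2 \left(-3\right)\right)} = \frac{1}{299 - 3 \left(5 - 6\right)} = \frac{1}{299 - -3} = \frac{1}{299 + 3} = \frac{1}{302} \approx 0.0033113$)
$L - 157500 = \frac{1}{302} - 157500 = - \frac{47564999}{302}$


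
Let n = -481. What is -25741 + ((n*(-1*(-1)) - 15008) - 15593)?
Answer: -56823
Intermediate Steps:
-25741 + ((n*(-1*(-1)) - 15008) - 15593) = -25741 + ((-(-481)*(-1) - 15008) - 15593) = -25741 + ((-481*1 - 15008) - 15593) = -25741 + ((-481 - 15008) - 15593) = -25741 + (-15489 - 15593) = -25741 - 31082 = -56823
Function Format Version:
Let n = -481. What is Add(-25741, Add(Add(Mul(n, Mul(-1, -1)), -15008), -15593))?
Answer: -56823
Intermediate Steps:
Add(-25741, Add(Add(Mul(n, Mul(-1, -1)), -15008), -15593)) = Add(-25741, Add(Add(Mul(-481, Mul(-1, -1)), -15008), -15593)) = Add(-25741, Add(Add(Mul(-481, 1), -15008), -15593)) = Add(-25741, Add(Add(-481, -15008), -15593)) = Add(-25741, Add(-15489, -15593)) = Add(-25741, -31082) = -56823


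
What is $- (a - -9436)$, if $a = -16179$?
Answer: $6743$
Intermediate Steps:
$- (a - -9436) = - (-16179 - -9436) = - (-16179 + 9436) = \left(-1\right) \left(-6743\right) = 6743$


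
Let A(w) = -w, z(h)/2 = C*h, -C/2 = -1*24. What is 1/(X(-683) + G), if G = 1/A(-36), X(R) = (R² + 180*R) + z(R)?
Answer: 36/10007317 ≈ 3.5974e-6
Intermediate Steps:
C = 48 (C = -(-2)*24 = -2*(-24) = 48)
z(h) = 96*h (z(h) = 2*(48*h) = 96*h)
X(R) = R² + 276*R (X(R) = (R² + 180*R) + 96*R = R² + 276*R)
G = 1/36 (G = 1/(-1*(-36)) = 1/36 ≈ 0.027778)
1/(X(-683) + G) = 1/(-683*(276 - 683) + 1/36) = 1/(-683*(-407) + 1/36) = 1/(277981 + 1/36) = 1/(10007317/36) = 36/10007317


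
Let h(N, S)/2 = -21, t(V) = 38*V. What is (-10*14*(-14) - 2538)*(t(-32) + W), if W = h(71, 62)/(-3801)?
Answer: 127214332/181 ≈ 7.0284e+5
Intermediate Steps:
h(N, S) = -42 (h(N, S) = 2*(-21) = -42)
W = 2/181 (W = -42/(-3801) = -42*(-1/3801) = 2/181 ≈ 0.011050)
(-10*14*(-14) - 2538)*(t(-32) + W) = (-10*14*(-14) - 2538)*(38*(-32) + 2/181) = (-140*(-14) - 2538)*(-1216 + 2/181) = (1960 - 2538)*(-220094/181) = -578*(-220094/181) = 127214332/181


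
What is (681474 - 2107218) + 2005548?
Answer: 579804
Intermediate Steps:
(681474 - 2107218) + 2005548 = -1425744 + 2005548 = 579804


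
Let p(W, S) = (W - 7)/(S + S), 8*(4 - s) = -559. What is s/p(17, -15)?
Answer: -1773/8 ≈ -221.63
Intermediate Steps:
s = 591/8 (s = 4 - 1/8*(-559) = 4 + 559/8 = 591/8 ≈ 73.875)
p(W, S) = (-7 + W)/(2*S) (p(W, S) = (-7 + W)/((2*S)) = (-7 + W)*(1/(2*S)) = (-7 + W)/(2*S))
s/p(17, -15) = 591/(8*(((1/2)*(-7 + 17)/(-15)))) = 591/(8*(((1/2)*(-1/15)*10))) = 591/(8*(-1/3)) = (591/8)*(-3) = -1773/8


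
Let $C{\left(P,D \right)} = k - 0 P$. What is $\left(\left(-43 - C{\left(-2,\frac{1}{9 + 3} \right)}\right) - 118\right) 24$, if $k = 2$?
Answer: $-3912$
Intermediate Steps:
$C{\left(P,D \right)} = 2$ ($C{\left(P,D \right)} = 2 - 0 P = 2 - 0 = 2 + 0 = 2$)
$\left(\left(-43 - C{\left(-2,\frac{1}{9 + 3} \right)}\right) - 118\right) 24 = \left(\left(-43 - 2\right) - 118\right) 24 = \left(-45 - 118\right) 24 = \left(-163\right) 24 = -3912$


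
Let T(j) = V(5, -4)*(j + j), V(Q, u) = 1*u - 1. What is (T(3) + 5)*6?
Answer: -150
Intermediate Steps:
V(Q, u) = -1 + u (V(Q, u) = u - 1 = -1 + u)
T(j) = -10*j (T(j) = (-1 - 4)*(j + j) = -10*j)
(T(3) + 5)*6 = (-10*3 + 5)*6 = (-30 + 5)*6 = -25*6 = -150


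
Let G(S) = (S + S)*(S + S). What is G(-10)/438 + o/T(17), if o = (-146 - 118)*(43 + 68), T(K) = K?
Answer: -6414176/3723 ≈ -1722.9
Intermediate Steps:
G(S) = 4*S² (G(S) = (2*S)*(2*S) = 4*S²)
o = -29304 (o = -264*111 = -29304)
G(-10)/438 + o/T(17) = (4*(-10)²)/438 - 29304/17 = (4*100)*(1/438) - 29304*1/17 = 400*(1/438) - 29304/17 = 200/219 - 29304/17 = -6414176/3723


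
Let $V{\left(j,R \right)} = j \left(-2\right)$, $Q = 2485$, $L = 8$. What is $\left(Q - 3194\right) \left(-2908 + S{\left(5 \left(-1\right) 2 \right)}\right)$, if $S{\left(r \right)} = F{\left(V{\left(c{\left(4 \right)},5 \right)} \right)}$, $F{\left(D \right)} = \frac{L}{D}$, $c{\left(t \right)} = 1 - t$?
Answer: $\frac{6182480}{3} \approx 2.0608 \cdot 10^{6}$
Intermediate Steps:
$V{\left(j,R \right)} = - 2 j$
$F{\left(D \right)} = \frac{8}{D}$
$S{\left(r \right)} = \frac{4}{3}$ ($S{\left(r \right)} = \frac{8}{\left(-2\right) \left(1 - 4\right)} = \frac{8}{\left(-2\right) \left(-3\right)} = \frac{8}{6} = 8 \cdot \frac{1}{6} = \frac{4}{3}$)
$\left(Q - 3194\right) \left(-2908 + S{\left(5 \left(-1\right) 2 \right)}\right) = \left(2485 - 3194\right) \left(-2908 + \frac{4}{3}\right) = \left(-709\right) \left(- \frac{8720}{3}\right) = \frac{6182480}{3}$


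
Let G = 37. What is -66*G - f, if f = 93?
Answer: -2535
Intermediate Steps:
-66*G - f = -66*37 - 1*93 = -2442 - 93 = -2535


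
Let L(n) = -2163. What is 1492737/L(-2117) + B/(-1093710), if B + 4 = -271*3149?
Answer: -181197279649/262854970 ≈ -689.34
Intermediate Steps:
B = -853383 (B = -4 - 271*3149 = -4 - 853379 = -853383)
1492737/L(-2117) + B/(-1093710) = 1492737/(-2163) - 853383/(-1093710) = 1492737*(-1/2163) - 853383*(-1/1093710) = -497579/721 + 284461/364570 = -181197279649/262854970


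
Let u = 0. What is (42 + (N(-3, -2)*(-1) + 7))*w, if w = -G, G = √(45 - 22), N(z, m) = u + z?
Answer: -52*√23 ≈ -249.38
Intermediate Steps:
N(z, m) = z (N(z, m) = 0 + z = z)
G = √23 ≈ 4.7958
w = -√23 ≈ -4.7958
(42 + (N(-3, -2)*(-1) + 7))*w = (42 + (-3*(-1) + 7))*(-√23) = (42 + (3 + 7))*(-√23) = (42 + 10)*(-√23) = 52*(-√23) = -52*√23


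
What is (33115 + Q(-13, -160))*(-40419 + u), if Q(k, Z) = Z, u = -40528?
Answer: -2667608385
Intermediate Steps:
(33115 + Q(-13, -160))*(-40419 + u) = (33115 - 160)*(-40419 - 40528) = 32955*(-80947) = -2667608385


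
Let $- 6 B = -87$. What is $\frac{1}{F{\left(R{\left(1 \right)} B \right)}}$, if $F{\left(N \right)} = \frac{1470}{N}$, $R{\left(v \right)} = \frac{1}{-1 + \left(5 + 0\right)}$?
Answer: $\frac{29}{11760} \approx 0.002466$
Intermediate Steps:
$R{\left(v \right)} = \frac{1}{4}$ ($R{\left(v \right)} = \frac{1}{-1 + 5} = \frac{1}{4}$)
$B = \frac{29}{2}$ ($B = \left(- \frac{1}{6}\right) \left(-87\right) = \frac{29}{2} \approx 14.5$)
$\frac{1}{F{\left(R{\left(1 \right)} B \right)}} = \frac{1}{1470 \frac{1}{\frac{1}{4} \cdot \frac{29}{2}}} = \frac{1}{1470 \frac{1}{\frac{29}{8}}} = \frac{1}{1470 \cdot \frac{8}{29}} = \frac{1}{\frac{11760}{29}} = \frac{29}{11760}$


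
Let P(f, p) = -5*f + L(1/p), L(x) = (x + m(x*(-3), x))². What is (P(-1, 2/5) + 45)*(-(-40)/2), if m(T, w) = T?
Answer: 1500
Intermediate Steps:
L(x) = 4*x² (L(x) = (x + x*(-3))² = (x - 3*x)² = (-2*x)² = 4*x²)
P(f, p) = -5*f + 4/p² (P(f, p) = -5*f + 4*(1/p)² = -5*f + 4/p²)
(P(-1, 2/5) + 45)*(-(-40)/2) = ((-5*(-1) + 4/(2/5)²) + 45)*(-(-40)/2) = ((5 + 4/(2*(⅕))²) + 45)*(-(-40)/2) = ((5 + 4/(⅖)²) + 45)*(-10*(-2)) = ((5 + 4*(25/4)) + 45)*20 = ((5 + 25) + 45)*20 = (30 + 45)*20 = 75*20 = 1500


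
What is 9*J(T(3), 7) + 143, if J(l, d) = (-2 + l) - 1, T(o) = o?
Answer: 143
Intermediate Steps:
J(l, d) = -3 + l
9*J(T(3), 7) + 143 = 9*(-3 + 3) + 143 = 9*0 + 143 = 0 + 143 = 143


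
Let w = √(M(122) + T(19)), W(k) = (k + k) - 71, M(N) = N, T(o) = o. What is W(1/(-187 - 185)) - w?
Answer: -13207/186 - √141 ≈ -82.880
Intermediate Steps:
W(k) = -71 + 2*k (W(k) = 2*k - 71 = -71 + 2*k)
w = √141 (w = √(122 + 19) = √141 ≈ 11.874)
W(1/(-187 - 185)) - w = (-71 + 2/(-187 - 185)) - √141 = (-71 + 2/(-372)) - √141 = (-71 + 2*(-1/372)) - √141 = (-71 - 1/186) - √141 = -13207/186 - √141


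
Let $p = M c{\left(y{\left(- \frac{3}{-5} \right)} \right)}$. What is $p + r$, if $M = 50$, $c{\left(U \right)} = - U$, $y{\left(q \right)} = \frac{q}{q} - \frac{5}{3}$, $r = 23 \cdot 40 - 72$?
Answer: $\frac{2644}{3} \approx 881.33$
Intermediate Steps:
$r = 848$ ($r = 920 - 72 = 848$)
$y{\left(q \right)} = - \frac{2}{3}$ ($y{\left(q \right)} = 1 - \frac{5}{3} = - \frac{2}{3}$)
$p = \frac{100}{3}$ ($p = 50 \left(\left(-1\right) \left(- \frac{2}{3}\right)\right) = 50 \cdot \frac{2}{3} = \frac{100}{3} \approx 33.333$)
$p + r = \frac{100}{3} + 848 = \frac{2644}{3}$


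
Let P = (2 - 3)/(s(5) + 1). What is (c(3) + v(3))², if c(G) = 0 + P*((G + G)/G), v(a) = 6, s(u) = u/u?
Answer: 25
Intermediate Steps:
s(u) = 1
P = -½ (P = (2 - 3)/(1 + 1) = -1/2 = -1*½ = -½ ≈ -0.50000)
c(G) = -1 (c(G) = 0 - (G + G)/(2*G) = 0 - 2*G/(2*G) = 0 - ½*2 = 0 - 1 = -1)
(c(3) + v(3))² = (-1 + 6)² = 5² = 25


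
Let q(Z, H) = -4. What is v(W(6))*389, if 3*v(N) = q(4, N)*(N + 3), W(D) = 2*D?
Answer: -7780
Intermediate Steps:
v(N) = -4 - 4*N/3 (v(N) = (-4*(N + 3))/3 = (-4*(3 + N))/3 = (-12 - 4*N)/3 = -4 - 4*N/3)
v(W(6))*389 = (-4 - 8*6/3)*389 = (-4 - 4/3*12)*389 = (-4 - 16)*389 = -20*389 = -7780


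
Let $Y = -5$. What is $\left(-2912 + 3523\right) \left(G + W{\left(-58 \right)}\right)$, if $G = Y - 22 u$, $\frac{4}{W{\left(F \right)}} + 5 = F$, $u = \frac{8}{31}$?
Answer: $- \frac{12816947}{1953} \approx -6562.7$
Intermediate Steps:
$u = \frac{8}{31}$ ($u = 8 \cdot \frac{1}{31} = \frac{8}{31} \approx 0.25806$)
$W{\left(F \right)} = \frac{4}{-5 + F}$
$G = - \frac{331}{31}$ ($G = -5 - \frac{176}{31} = - \frac{331}{31} \approx -10.677$)
$\left(-2912 + 3523\right) \left(G + W{\left(-58 \right)}\right) = \left(-2912 + 3523\right) \left(- \frac{331}{31} + \frac{4}{-5 - 58}\right) = 611 \left(- \frac{331}{31} + \frac{4}{-63}\right) = 611 \left(- \frac{331}{31} + 4 \left(- \frac{1}{63}\right)\right) = 611 \left(- \frac{331}{31} - \frac{4}{63}\right) = 611 \left(- \frac{20977}{1953}\right) = - \frac{12816947}{1953}$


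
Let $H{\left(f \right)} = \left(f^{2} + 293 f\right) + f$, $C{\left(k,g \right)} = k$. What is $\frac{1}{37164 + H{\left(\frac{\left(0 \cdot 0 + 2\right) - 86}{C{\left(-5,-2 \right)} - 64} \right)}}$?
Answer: $\frac{529}{19849876} \approx 2.665 \cdot 10^{-5}$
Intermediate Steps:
$H{\left(f \right)} = f^{2} + 294 f$
$\frac{1}{37164 + H{\left(\frac{\left(0 \cdot 0 + 2\right) - 86}{C{\left(-5,-2 \right)} - 64} \right)}} = \frac{1}{37164 + \frac{\left(0 \cdot 0 + 2\right) - 86}{-5 - 64} \left(294 + \frac{\left(0 \cdot 0 + 2\right) - 86}{-5 - 64}\right)} = \frac{1}{37164 + \frac{\left(0 + 2\right) - 86}{-69} \left(294 + \frac{\left(0 + 2\right) - 86}{-69}\right)} = \frac{1}{37164 + \left(2 - 86\right) \left(- \frac{1}{69}\right) \left(294 + \left(2 - 86\right) \left(- \frac{1}{69}\right)\right)} = \frac{1}{37164 + \left(-84\right) \left(- \frac{1}{69}\right) \left(294 - - \frac{28}{23}\right)} = \frac{1}{37164 + \frac{28 \left(294 + \frac{28}{23}\right)}{23}} = \frac{1}{37164 + \frac{28}{23} \cdot \frac{6790}{23}} = \frac{1}{37164 + \frac{190120}{529}} = \frac{1}{\frac{19849876}{529}} = \frac{529}{19849876}$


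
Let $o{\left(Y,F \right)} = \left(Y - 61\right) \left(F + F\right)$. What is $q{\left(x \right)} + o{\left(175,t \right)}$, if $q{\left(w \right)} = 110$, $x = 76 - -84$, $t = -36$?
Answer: $-8098$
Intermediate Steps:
$o{\left(Y,F \right)} = 2 F \left(-61 + Y\right)$ ($o{\left(Y,F \right)} = \left(-61 + Y\right) 2 F = 2 F \left(-61 + Y\right)$)
$x = 160$ ($x = 76 + 84 = 160$)
$q{\left(x \right)} + o{\left(175,t \right)} = 110 + 2 \left(-36\right) \left(-61 + 175\right) = 110 + 2 \left(-36\right) 114 = 110 - 8208 = -8098$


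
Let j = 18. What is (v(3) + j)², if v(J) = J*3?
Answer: 729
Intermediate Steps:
v(J) = 3*J
(v(3) + j)² = (3*3 + 18)² = (9 + 18)² = 27² = 729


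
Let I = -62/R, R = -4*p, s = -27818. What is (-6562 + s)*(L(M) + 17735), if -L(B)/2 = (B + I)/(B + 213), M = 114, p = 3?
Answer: -66457762400/109 ≈ -6.0970e+8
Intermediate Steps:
R = -12 (R = -4*3 = -12)
I = 31/6 (I = -62/(-12) = -62*(-1/12) = 31/6 ≈ 5.1667)
L(B) = -2*(31/6 + B)/(213 + B) (L(B) = -2*(B + 31/6)/(B + 213) = -2*(31/6 + B)/(213 + B))
(-6562 + s)*(L(M) + 17735) = (-6562 - 27818)*((-31 - 6*114)/(3*(213 + 114)) + 17735) = -34380*((1/3)*(-31 - 684)/327 + 17735) = -34380*((1/3)*(1/327)*(-715) + 17735) = -34380*(-715/981 + 17735) = -34380*17397320/981 = -66457762400/109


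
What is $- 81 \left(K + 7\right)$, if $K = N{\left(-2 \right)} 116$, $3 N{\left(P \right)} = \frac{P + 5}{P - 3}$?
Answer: $\frac{6561}{5} \approx 1312.2$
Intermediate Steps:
$N{\left(P \right)} = \frac{5 + P}{3 \left(-3 + P\right)}$ ($N{\left(P \right)} = \frac{\left(P + 5\right) \frac{1}{P - 3}}{3} = \frac{\left(5 + P\right) \frac{1}{-3 + P}}{3} = \frac{\frac{1}{-3 + P} \left(5 + P\right)}{3} = \frac{5 + P}{3 \left(-3 + P\right)}$)
$K = - \frac{116}{5}$ ($K = \frac{5 - 2}{3 \left(-3 - 2\right)} 116 = \frac{1}{3} \frac{1}{-5} \cdot 3 \cdot 116 = \frac{1}{3} \left(- \frac{1}{5}\right) 3 \cdot 116 = \left(- \frac{1}{5}\right) 116 = - \frac{116}{5} \approx -23.2$)
$- 81 \left(K + 7\right) = - 81 \left(- \frac{116}{5} + 7\right) = \left(-81\right) \left(- \frac{81}{5}\right) = \frac{6561}{5}$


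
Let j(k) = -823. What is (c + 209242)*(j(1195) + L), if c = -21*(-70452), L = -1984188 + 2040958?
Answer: 94479601098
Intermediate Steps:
L = 56770
c = 1479492
(c + 209242)*(j(1195) + L) = (1479492 + 209242)*(-823 + 56770) = 1688734*55947 = 94479601098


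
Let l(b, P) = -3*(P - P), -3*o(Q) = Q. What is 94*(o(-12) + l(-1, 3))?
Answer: 376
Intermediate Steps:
o(Q) = -Q/3
l(b, P) = 0 (l(b, P) = -3*0 = 0)
94*(o(-12) + l(-1, 3)) = 94*(-1/3*(-12) + 0) = 94*(4 + 0) = 94*4 = 376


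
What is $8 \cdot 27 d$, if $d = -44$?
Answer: $-9504$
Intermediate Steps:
$8 \cdot 27 d = 8 \cdot 27 \left(-44\right) = 216 \left(-44\right) = -9504$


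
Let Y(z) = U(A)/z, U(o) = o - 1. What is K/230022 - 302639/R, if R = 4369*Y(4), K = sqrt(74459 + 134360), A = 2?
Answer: -1210556/4369 + sqrt(208819)/230022 ≈ -277.08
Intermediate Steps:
U(o) = -1 + o
Y(z) = 1/z (Y(z) = (-1 + 2)/z = 1/z)
K = sqrt(208819) ≈ 456.97
R = 4369/4 ≈ 1092.3
K/230022 - 302639/R = sqrt(208819)/230022 - 302639/4369/4 = sqrt(208819)*(1/230022) - 302639*4/4369 = sqrt(208819)/230022 - 1210556/4369 = -1210556/4369 + sqrt(208819)/230022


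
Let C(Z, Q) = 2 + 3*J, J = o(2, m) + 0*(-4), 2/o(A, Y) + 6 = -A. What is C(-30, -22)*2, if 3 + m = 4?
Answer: 5/2 ≈ 2.5000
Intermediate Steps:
m = 1 (m = -3 + 4 = 1)
o(A, Y) = 2/(-6 - A)
J = -1/4 (J = -2/(6 + 2) + 0*(-4) = -2/8 + 0 = -2*1/8 + 0 = -1/4 + 0 = -1/4 ≈ -0.25000)
C(Z, Q) = 5/4 (C(Z, Q) = 2 + 3*(-1/4) = 2 - 3/4 = 5/4)
C(-30, -22)*2 = (5/4)*2 = 5/2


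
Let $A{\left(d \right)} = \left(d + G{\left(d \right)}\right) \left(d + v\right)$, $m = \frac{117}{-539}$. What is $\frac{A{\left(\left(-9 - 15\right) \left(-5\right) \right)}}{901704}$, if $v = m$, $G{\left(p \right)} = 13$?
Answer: $\frac{408899}{23143736} \approx 0.017668$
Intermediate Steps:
$m = - \frac{117}{539}$ ($m = 117 \left(- \frac{1}{539}\right) = - \frac{117}{539} \approx -0.21707$)
$v = - \frac{117}{539} \approx -0.21707$
$A{\left(d \right)} = \left(13 + d\right) \left(- \frac{117}{539} + d\right)$ ($A{\left(d \right)} = \left(d + 13\right) \left(d - \frac{117}{539}\right) = \left(13 + d\right) \left(- \frac{117}{539} + d\right)$)
$\frac{A{\left(\left(-9 - 15\right) \left(-5\right) \right)}}{901704} = \frac{- \frac{1521}{539} + \left(\left(-9 - 15\right) \left(-5\right)\right)^{2} + \frac{6890 \left(-9 - 15\right) \left(-5\right)}{539}}{901704} = \left(- \frac{1521}{539} + \left(\left(-24\right) \left(-5\right)\right)^{2} + \frac{6890 \left(\left(-24\right) \left(-5\right)\right)}{539}\right) \frac{1}{901704} = \left(- \frac{1521}{539} + 120^{2} + \frac{6890}{539} \cdot 120\right) \frac{1}{901704} = \left(- \frac{1521}{539} + 14400 + \frac{826800}{539}\right) \frac{1}{901704} = \frac{1226697}{77} \cdot \frac{1}{901704} = \frac{408899}{23143736}$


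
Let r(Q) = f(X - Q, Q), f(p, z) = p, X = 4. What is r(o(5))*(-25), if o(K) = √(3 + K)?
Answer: -100 + 50*√2 ≈ -29.289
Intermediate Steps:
r(Q) = 4 - Q
r(o(5))*(-25) = (4 - √(3 + 5))*(-25) = (4 - √8)*(-25) = (4 - 2*√2)*(-25) = -100 + 50*√2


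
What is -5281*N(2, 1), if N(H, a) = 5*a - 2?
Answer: -15843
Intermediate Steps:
N(H, a) = -2 + 5*a
-5281*N(2, 1) = -5281*(-2 + 5*1) = -5281*(-2 + 5) = -5281*3 = -15843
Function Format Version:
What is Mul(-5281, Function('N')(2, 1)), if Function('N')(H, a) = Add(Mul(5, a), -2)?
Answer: -15843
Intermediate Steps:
Function('N')(H, a) = Add(-2, Mul(5, a))
Mul(-5281, Function('N')(2, 1)) = Mul(-5281, Add(-2, Mul(5, 1))) = Mul(-5281, Add(-2, 5)) = Mul(-5281, 3) = -15843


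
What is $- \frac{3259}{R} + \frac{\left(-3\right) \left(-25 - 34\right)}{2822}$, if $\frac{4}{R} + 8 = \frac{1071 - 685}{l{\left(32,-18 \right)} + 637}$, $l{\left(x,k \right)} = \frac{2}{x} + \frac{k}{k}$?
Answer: $\frac{2091374215}{347106} \approx 6025.2$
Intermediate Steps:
$l{\left(x,k \right)} = 1 + \frac{2}{x}$ ($l{\left(x,k \right)} = \frac{2}{x} + 1 = 1 + \frac{2}{x}$)
$R = - \frac{10209}{18874}$ ($R = \frac{4}{-8 + \frac{1071 - 685}{\frac{2 + 32}{32} + 637}} = \frac{4}{-8 + \frac{386}{\frac{1}{32} \cdot 34 + 637}} = \frac{4}{-8 + \frac{386}{\frac{17}{16} + 637}} = \frac{4}{-8 + \frac{386}{\frac{10209}{16}}} = \frac{4}{-8 + 386 \cdot \frac{16}{10209}} = \frac{4}{-8 + \frac{6176}{10209}} = \frac{4}{- \frac{75496}{10209}} = 4 \left(- \frac{10209}{75496}\right) = - \frac{10209}{18874} \approx -0.5409$)
$- \frac{3259}{R} + \frac{\left(-3\right) \left(-25 - 34\right)}{2822} = - \frac{3259}{- \frac{10209}{18874}} + \frac{\left(-3\right) \left(-25 - 34\right)}{2822} = \left(-3259\right) \left(- \frac{18874}{10209}\right) + \left(-3\right) \left(-59\right) \frac{1}{2822} = \frac{61510366}{10209} + 177 \cdot \frac{1}{2822} = \frac{61510366}{10209} + \frac{177}{2822} = \frac{2091374215}{347106}$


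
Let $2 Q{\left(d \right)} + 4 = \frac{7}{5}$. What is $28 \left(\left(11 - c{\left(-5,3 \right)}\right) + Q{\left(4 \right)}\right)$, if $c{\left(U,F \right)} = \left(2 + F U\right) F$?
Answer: $\frac{6818}{5} \approx 1363.6$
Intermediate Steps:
$Q{\left(d \right)} = - \frac{13}{10}$ ($Q{\left(d \right)} = -2 + \frac{7 \cdot \frac{1}{5}}{2} = -2 + \frac{1}{2} \cdot \frac{7}{5} = -2 + \frac{7}{10} = - \frac{13}{10}$)
$c{\left(U,F \right)} = F \left(2 + F U\right)$
$28 \left(\left(11 - c{\left(-5,3 \right)}\right) + Q{\left(4 \right)}\right) = 28 \left(\left(11 - 3 \left(2 + 3 \left(-5\right)\right)\right) - \frac{13}{10}\right) = 28 \left(\left(11 - 3 \left(2 - 15\right)\right) - \frac{13}{10}\right) = 28 \left(\left(11 - 3 \left(-13\right)\right) - \frac{13}{10}\right) = 28 \left(\left(11 - -39\right) - \frac{13}{10}\right) = 28 \left(\left(11 + 39\right) - \frac{13}{10}\right) = 28 \left(50 - \frac{13}{10}\right) = 28 \cdot \frac{487}{10} = \frac{6818}{5}$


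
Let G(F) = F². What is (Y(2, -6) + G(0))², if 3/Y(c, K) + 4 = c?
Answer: 9/4 ≈ 2.2500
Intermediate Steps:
Y(c, K) = 3/(-4 + c)
(Y(2, -6) + G(0))² = (3/(-4 + 2) + 0²)² = (3/(-2) + 0)² = (3*(-½) + 0)² = (-3/2 + 0)² = (-3/2)² = 9/4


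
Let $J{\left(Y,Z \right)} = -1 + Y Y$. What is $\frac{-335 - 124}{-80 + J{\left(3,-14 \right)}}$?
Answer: $\frac{51}{8} \approx 6.375$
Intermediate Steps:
$J{\left(Y,Z \right)} = -1 + Y^{2}$
$\frac{-335 - 124}{-80 + J{\left(3,-14 \right)}} = \frac{-335 - 124}{-80 - \left(1 - 3^{2}\right)} = - \frac{459}{-80 + \left(-1 + 9\right)} = - \frac{459}{-80 + 8} = - \frac{459}{-72} = \left(-459\right) \left(- \frac{1}{72}\right) = \frac{51}{8}$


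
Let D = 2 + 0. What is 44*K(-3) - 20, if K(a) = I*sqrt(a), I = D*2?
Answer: -20 + 176*I*sqrt(3) ≈ -20.0 + 304.84*I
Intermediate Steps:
D = 2
I = 4 (I = 2*2 = 4)
K(a) = 4*sqrt(a)
44*K(-3) - 20 = 44*(4*sqrt(-3)) - 20 = 44*(4*(I*sqrt(3))) - 20 = 44*(4*I*sqrt(3)) - 20 = 176*I*sqrt(3) - 20 = -20 + 176*I*sqrt(3)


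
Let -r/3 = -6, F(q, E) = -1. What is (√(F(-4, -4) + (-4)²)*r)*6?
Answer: 108*√15 ≈ 418.28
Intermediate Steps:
r = 18 (r = -3*(-6) = 18)
(√(F(-4, -4) + (-4)²)*r)*6 = (√(-1 + (-4)²)*18)*6 = (√(-1 + 16)*18)*6 = (√15*18)*6 = (18*√15)*6 = 108*√15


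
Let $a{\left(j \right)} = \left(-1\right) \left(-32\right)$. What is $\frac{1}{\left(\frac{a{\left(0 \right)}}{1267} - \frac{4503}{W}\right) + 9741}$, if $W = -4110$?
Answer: $\frac{1735790}{16910275997} \approx 0.00010265$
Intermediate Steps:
$a{\left(j \right)} = 32$
$\frac{1}{\left(\frac{a{\left(0 \right)}}{1267} - \frac{4503}{W}\right) + 9741} = \frac{1}{\left(\frac{32}{1267} - \frac{4503}{-4110}\right) + 9741} = \frac{1}{\left(32 \cdot \frac{1}{1267} - - \frac{1501}{1370}\right) + 9741} = \frac{1}{\left(\frac{32}{1267} + \frac{1501}{1370}\right) + 9741} = \frac{1}{\frac{1945607}{1735790} + 9741} = \frac{1}{\frac{16910275997}{1735790}} = \frac{1735790}{16910275997}$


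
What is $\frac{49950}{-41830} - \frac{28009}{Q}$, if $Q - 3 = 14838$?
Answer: $- \frac{191292442}{62079903} \approx -3.0814$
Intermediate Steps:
$Q = 14841$ ($Q = 3 + 14838 = 14841$)
$\frac{49950}{-41830} - \frac{28009}{Q} = \frac{49950}{-41830} - \frac{28009}{14841} = 49950 \left(- \frac{1}{41830}\right) - \frac{28009}{14841} = - \frac{4995}{4183} - \frac{28009}{14841} = - \frac{191292442}{62079903}$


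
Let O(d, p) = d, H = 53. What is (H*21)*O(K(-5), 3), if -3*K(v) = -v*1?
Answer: -1855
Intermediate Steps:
K(v) = v/3 (K(v) = -(-v)/3 = -(-1)*v/3 = v/3)
(H*21)*O(K(-5), 3) = (53*21)*((1/3)*(-5)) = 1113*(-5/3) = -1855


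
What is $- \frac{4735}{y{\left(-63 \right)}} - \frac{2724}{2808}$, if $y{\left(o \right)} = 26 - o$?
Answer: $- \frac{1128193}{20826} \approx -54.172$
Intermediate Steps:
$- \frac{4735}{y{\left(-63 \right)}} - \frac{2724}{2808} = - \frac{4735}{26 - -63} - \frac{2724}{2808} = - \frac{4735}{26 + 63} - \frac{227}{234} = - \frac{4735}{89} - \frac{227}{234} = - \frac{1128193}{20826}$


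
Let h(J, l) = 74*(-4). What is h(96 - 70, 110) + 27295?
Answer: 26999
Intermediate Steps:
h(J, l) = -296
h(96 - 70, 110) + 27295 = -296 + 27295 = 26999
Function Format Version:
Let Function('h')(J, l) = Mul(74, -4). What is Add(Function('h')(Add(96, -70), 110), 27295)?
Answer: 26999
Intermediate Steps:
Function('h')(J, l) = -296
Add(Function('h')(Add(96, -70), 110), 27295) = Add(-296, 27295) = 26999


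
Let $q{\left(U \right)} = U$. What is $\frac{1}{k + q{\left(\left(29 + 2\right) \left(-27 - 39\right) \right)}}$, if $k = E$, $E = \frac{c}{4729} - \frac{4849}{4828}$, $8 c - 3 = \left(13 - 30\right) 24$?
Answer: $- \frac{45663224}{93473306981} \approx -0.00048852$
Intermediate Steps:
$c = - \frac{405}{8}$ ($c = \frac{3}{8} + \frac{\left(13 - 30\right) 24}{8} = \frac{3}{8} + \frac{\left(-17\right) 24}{8} = \frac{3}{8} + \frac{1}{8} \left(-408\right) = \frac{3}{8} - 51 = - \frac{405}{8} \approx -50.625$)
$E = - \frac{46350677}{45663224}$ ($E = - \frac{405}{8 \cdot 4729} - \frac{4849}{4828} = \left(- \frac{405}{8}\right) \frac{1}{4729} - \frac{4849}{4828} = - \frac{405}{37832} - \frac{4849}{4828} = - \frac{46350677}{45663224} \approx -1.0151$)
$k = - \frac{46350677}{45663224} \approx -1.0151$
$\frac{1}{k + q{\left(\left(29 + 2\right) \left(-27 - 39\right) \right)}} = \frac{1}{- \frac{46350677}{45663224} + \left(29 + 2\right) \left(-27 - 39\right)} = \frac{1}{- \frac{46350677}{45663224} + 31 \left(-66\right)} = \frac{1}{- \frac{46350677}{45663224} - 2046} = \frac{1}{- \frac{93473306981}{45663224}} = - \frac{45663224}{93473306981}$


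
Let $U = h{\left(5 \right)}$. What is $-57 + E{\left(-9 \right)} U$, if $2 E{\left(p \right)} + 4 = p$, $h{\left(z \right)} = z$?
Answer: $- \frac{179}{2} \approx -89.5$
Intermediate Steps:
$E{\left(p \right)} = -2 + \frac{p}{2}$
$U = 5$
$-57 + E{\left(-9 \right)} U = -57 + \left(-2 + \frac{1}{2} \left(-9\right)\right) 5 = -57 + \left(-2 - \frac{9}{2}\right) 5 = -57 - \frac{65}{2} = - \frac{179}{2}$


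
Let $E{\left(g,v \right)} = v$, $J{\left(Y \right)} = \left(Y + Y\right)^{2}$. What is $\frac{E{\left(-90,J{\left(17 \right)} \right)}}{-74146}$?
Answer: $- \frac{578}{37073} \approx -0.015591$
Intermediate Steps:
$J{\left(Y \right)} = 4 Y^{2}$ ($J{\left(Y \right)} = \left(2 Y\right)^{2} = 4 Y^{2}$)
$\frac{E{\left(-90,J{\left(17 \right)} \right)}}{-74146} = \frac{4 \cdot 17^{2}}{-74146} = 4 \cdot 289 \left(- \frac{1}{74146}\right) = 1156 \left(- \frac{1}{74146}\right) = - \frac{578}{37073}$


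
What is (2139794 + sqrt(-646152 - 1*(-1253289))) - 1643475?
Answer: 496319 + sqrt(607137) ≈ 4.9710e+5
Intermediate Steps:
(2139794 + sqrt(-646152 - 1*(-1253289))) - 1643475 = (2139794 + sqrt(-646152 + 1253289)) - 1643475 = (2139794 + sqrt(607137)) - 1643475 = 496319 + sqrt(607137)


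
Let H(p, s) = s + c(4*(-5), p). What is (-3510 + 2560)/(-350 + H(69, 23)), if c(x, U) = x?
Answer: 950/347 ≈ 2.7378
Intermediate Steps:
H(p, s) = -20 + s (H(p, s) = s + 4*(-5) = s - 20 = -20 + s)
(-3510 + 2560)/(-350 + H(69, 23)) = (-3510 + 2560)/(-350 + (-20 + 23)) = -950/(-350 + 3) = -950/(-347) = -950*(-1/347) = 950/347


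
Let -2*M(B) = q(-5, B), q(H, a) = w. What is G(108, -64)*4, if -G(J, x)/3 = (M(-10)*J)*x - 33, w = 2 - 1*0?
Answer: -82548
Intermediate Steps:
w = 2 (w = 2 + 0 = 2)
q(H, a) = 2
M(B) = -1 (M(B) = -½*2 = -1)
G(J, x) = 99 + 3*J*x (G(J, x) = -3*((-J)*x - 33) = -3*(-J*x - 33) = -3*(-33 - J*x) = 99 + 3*J*x)
G(108, -64)*4 = (99 + 3*108*(-64))*4 = (99 - 20736)*4 = -20637*4 = -82548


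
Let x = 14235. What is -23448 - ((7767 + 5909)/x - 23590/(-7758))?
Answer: -33204164491/1415835 ≈ -23452.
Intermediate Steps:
-23448 - ((7767 + 5909)/x - 23590/(-7758)) = -23448 - ((7767 + 5909)/14235 - 23590/(-7758)) = -23448 - (13676*(1/14235) - 23590*(-1/7758)) = -23448 - (1052/1095 + 11795/3879) = -23448 - 1*5665411/1415835 = -23448 - 5665411/1415835 = -33204164491/1415835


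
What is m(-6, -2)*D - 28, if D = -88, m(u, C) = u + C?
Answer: 676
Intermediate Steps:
m(u, C) = C + u
m(-6, -2)*D - 28 = (-2 - 6)*(-88) - 28 = -8*(-88) - 28 = 704 - 28 = 676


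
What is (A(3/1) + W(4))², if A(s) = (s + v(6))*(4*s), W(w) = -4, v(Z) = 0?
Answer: 1024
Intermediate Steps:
A(s) = 4*s² (A(s) = (s + 0)*(4*s) = s*(4*s) = 4*s²)
(A(3/1) + W(4))² = (4*(3/1)² - 4)² = (4*(3*1)² - 4)² = (4*3² - 4)² = (4*9 - 4)² = (36 - 4)² = 32² = 1024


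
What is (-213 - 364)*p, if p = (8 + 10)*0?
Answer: 0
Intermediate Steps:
p = 0 (p = 18*0 = 0)
(-213 - 364)*p = (-213 - 364)*0 = -577*0 = 0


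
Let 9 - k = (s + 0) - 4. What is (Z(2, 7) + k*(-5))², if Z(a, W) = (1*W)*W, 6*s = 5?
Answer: 5041/36 ≈ 140.03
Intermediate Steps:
s = ⅚ (s = (⅙)*5 = ⅚ ≈ 0.83333)
Z(a, W) = W² (Z(a, W) = W*W = W²)
k = 73/6 (k = 9 - ((⅚ + 0) - 4) = 9 - (⅚ - 4) = 9 - 1*(-19/6) = 9 + 19/6 = 73/6 ≈ 12.167)
(Z(2, 7) + k*(-5))² = (7² + (73/6)*(-5))² = (49 - 365/6)² = (-71/6)² = 5041/36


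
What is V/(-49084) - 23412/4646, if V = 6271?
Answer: -589144837/114022132 ≈ -5.1669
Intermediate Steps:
V/(-49084) - 23412/4646 = 6271/(-49084) - 23412/4646 = 6271*(-1/49084) - 23412*1/4646 = -6271/49084 - 11706/2323 = -589144837/114022132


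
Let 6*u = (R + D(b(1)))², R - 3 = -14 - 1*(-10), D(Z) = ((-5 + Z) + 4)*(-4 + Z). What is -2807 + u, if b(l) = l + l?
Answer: -5611/2 ≈ -2805.5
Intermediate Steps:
b(l) = 2*l
D(Z) = (-1 + Z)*(-4 + Z)
R = -1 (R = 3 + (-14 - 1*(-10)) = 3 + (-14 + 10) = 3 - 4 = -1)
u = 3/2 (u = (-1 + (4 + (2*1)² - 10))²/6 = (-1 + (4 + 2² - 5*2))²/6 = (-1 + (4 + 4 - 10))²/6 = (-1 - 2)²/6 = (⅙)*(-3)² = (⅙)*9 = 3/2 ≈ 1.5000)
-2807 + u = -2807 + 3/2 = -5611/2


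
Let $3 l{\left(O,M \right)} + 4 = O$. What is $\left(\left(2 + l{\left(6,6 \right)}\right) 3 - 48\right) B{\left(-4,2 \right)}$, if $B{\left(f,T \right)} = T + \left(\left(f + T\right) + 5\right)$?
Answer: $-200$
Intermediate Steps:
$l{\left(O,M \right)} = - \frac{4}{3} + \frac{O}{3}$
$B{\left(f,T \right)} = 5 + f + 2 T$ ($B{\left(f,T \right)} = T + \left(\left(T + f\right) + 5\right) = T + \left(5 + T + f\right) = 5 + f + 2 T$)
$\left(\left(2 + l{\left(6,6 \right)}\right) 3 - 48\right) B{\left(-4,2 \right)} = \left(\left(2 + \left(- \frac{4}{3} + \frac{1}{3} \cdot 6\right)\right) 3 - 48\right) \left(5 - 4 + 2 \cdot 2\right) = \left(\left(2 + \left(- \frac{4}{3} + 2\right)\right) 3 - 48\right) \left(5 - 4 + 4\right) = \left(\left(2 + \frac{2}{3}\right) 3 - 48\right) 5 = \left(\frac{8}{3} \cdot 3 - 48\right) 5 = \left(8 - 48\right) 5 = \left(-40\right) 5 = -200$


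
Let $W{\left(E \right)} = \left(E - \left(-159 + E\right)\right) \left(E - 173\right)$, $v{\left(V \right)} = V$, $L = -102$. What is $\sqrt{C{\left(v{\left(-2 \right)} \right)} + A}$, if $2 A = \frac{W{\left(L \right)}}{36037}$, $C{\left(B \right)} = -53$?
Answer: $\frac{i \sqrt{278468493878}}{72074} \approx 7.3217 i$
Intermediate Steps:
$W{\left(E \right)} = -27507 + 159 E$ ($W{\left(E \right)} = 159 \left(-173 + E\right) = -27507 + 159 E$)
$A = - \frac{43725}{72074}$ ($A = \frac{\left(-27507 + 159 \left(-102\right)\right) \frac{1}{36037}}{2} = \frac{\left(-27507 - 16218\right) \frac{1}{36037}}{2} = \frac{\left(-43725\right) \frac{1}{36037}}{2} = \frac{1}{2} \left(- \frac{43725}{36037}\right) = - \frac{43725}{72074} \approx -0.60667$)
$\sqrt{C{\left(v{\left(-2 \right)} \right)} + A} = \sqrt{-53 - \frac{43725}{72074}} = \sqrt{- \frac{3863647}{72074}} = \frac{i \sqrt{278468493878}}{72074}$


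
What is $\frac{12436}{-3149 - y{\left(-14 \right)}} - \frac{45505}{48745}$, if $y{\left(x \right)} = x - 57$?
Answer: $- \frac{74625721}{15003711} \approx -4.9738$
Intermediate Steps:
$y{\left(x \right)} = -57 + x$ ($y{\left(x \right)} = x - 57 = -57 + x$)
$\frac{12436}{-3149 - y{\left(-14 \right)}} - \frac{45505}{48745} = \frac{12436}{-3149 - \left(-57 - 14\right)} - \frac{45505}{48745} = \frac{12436}{-3149 - -71} - \frac{9101}{9749} = \frac{12436}{-3149 + 71} - \frac{9101}{9749} = \frac{12436}{-3078} - \frac{9101}{9749} = 12436 \left(- \frac{1}{3078}\right) - \frac{9101}{9749} = - \frac{6218}{1539} - \frac{9101}{9749} = - \frac{74625721}{15003711}$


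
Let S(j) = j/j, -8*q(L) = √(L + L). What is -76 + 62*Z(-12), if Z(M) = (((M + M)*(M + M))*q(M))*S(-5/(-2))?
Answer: -76 - 8928*I*√6 ≈ -76.0 - 21869.0*I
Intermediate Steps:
q(L) = -√2*√L/8 (q(L) = -√(L + L)/8 = -√2*√L/8)
S(j) = 1
Z(M) = -√2*M^(5/2)/2 (Z(M) = (((M + M)*(M + M))*(-√2*√M/8))*1 = (((2*M)*(2*M))*(-√2*√M/8))*1 = ((4*M²)*(-√2*√M/8))*1 = -√2*M^(5/2)/2*1 = -√2*M^(5/2)/2)
-76 + 62*Z(-12) = -76 + 62*(-√2*(-12)^(5/2)/2) = -76 + 62*(-√2*288*I*√3/2) = -76 + 62*(-144*I*√6) = -76 - 8928*I*√6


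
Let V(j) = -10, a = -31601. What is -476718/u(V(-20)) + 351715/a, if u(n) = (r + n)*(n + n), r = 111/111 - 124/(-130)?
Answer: -98288869757/33054646 ≈ -2973.5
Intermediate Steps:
r = 127/65 (r = 111*(1/111) - 124*(-1/130) = 1 + 62/65 = 127/65 ≈ 1.9538)
u(n) = 2*n*(127/65 + n) (u(n) = (127/65 + n)*(n + n) = (127/65 + n)*(2*n) = 2*n*(127/65 + n))
-476718/u(V(-20)) + 351715/a = -476718*(-13/(4*(127 + 65*(-10)))) + 351715/(-31601) = -476718*(-13/(4*(127 - 650))) + 351715*(-1/31601) = -476718/((2/65)*(-10)*(-523)) - 351715/31601 = -476718/2092/13 - 351715/31601 = -476718*13/2092 - 351715/31601 = -3098667/1046 - 351715/31601 = -98288869757/33054646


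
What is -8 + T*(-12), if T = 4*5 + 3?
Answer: -284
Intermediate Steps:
T = 23 (T = 20 + 3 = 23)
-8 + T*(-12) = -8 + 23*(-12) = -8 - 276 = -284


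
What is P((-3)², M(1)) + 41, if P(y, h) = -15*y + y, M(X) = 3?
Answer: -85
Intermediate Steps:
P(y, h) = -14*y
P((-3)², M(1)) + 41 = -14*(-3)² + 41 = -14*9 + 41 = -126 + 41 = -85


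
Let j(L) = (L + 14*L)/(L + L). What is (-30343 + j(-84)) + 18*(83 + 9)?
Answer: -57359/2 ≈ -28680.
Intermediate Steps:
j(L) = 15/2 (j(L) = (15*L)/((2*L)) = (15*L)*(1/(2*L)) = 15/2)
(-30343 + j(-84)) + 18*(83 + 9) = (-30343 + 15/2) + 18*(83 + 9) = -60671/2 + 18*92 = -60671/2 + 1656 = -57359/2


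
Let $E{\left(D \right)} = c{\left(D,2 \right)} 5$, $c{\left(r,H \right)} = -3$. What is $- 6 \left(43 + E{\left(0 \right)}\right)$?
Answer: $-168$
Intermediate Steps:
$E{\left(D \right)} = -15$ ($E{\left(D \right)} = \left(-3\right) 5 = -15$)
$- 6 \left(43 + E{\left(0 \right)}\right) = - 6 \left(43 - 15\right) = \left(-6\right) 28 = -168$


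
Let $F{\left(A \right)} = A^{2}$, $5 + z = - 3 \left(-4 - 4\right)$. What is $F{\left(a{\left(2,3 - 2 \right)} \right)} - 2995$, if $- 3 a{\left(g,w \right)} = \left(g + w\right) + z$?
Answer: $- \frac{26471}{9} \approx -2941.2$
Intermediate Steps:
$z = 19$ ($z = -5 - 3 \left(-4 - 4\right) = -5 - -24 = -5 + 24 = 19$)
$a{\left(g,w \right)} = - \frac{19}{3} - \frac{g}{3} - \frac{w}{3}$ ($a{\left(g,w \right)} = - \frac{\left(g + w\right) + 19}{3} = - \frac{19 + g + w}{3} = - \frac{19}{3} - \frac{g}{3} - \frac{w}{3}$)
$F{\left(a{\left(2,3 - 2 \right)} \right)} - 2995 = \left(- \frac{19}{3} - \frac{2}{3} - \frac{3 - 2}{3}\right)^{2} - 2995 = \left(- \frac{19}{3} - \frac{2}{3} - \frac{1}{3}\right)^{2} - 2995 = \left(- \frac{22}{3}\right)^{2} - 2995 = \frac{484}{9} - 2995 = - \frac{26471}{9}$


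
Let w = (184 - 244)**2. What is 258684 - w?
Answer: 255084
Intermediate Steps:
w = 3600 (w = (-60)**2 = 3600)
258684 - w = 258684 - 1*3600 = 258684 - 3600 = 255084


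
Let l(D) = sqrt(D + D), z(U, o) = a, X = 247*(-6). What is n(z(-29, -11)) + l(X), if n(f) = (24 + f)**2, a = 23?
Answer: 2209 + 2*I*sqrt(741) ≈ 2209.0 + 54.443*I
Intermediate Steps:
X = -1482
z(U, o) = 23
l(D) = sqrt(2)*sqrt(D) (l(D) = sqrt(2*D) = sqrt(2)*sqrt(D))
n(z(-29, -11)) + l(X) = (24 + 23)**2 + sqrt(2)*sqrt(-1482) = 47**2 + sqrt(2)*(I*sqrt(1482)) = 2209 + 2*I*sqrt(741)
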